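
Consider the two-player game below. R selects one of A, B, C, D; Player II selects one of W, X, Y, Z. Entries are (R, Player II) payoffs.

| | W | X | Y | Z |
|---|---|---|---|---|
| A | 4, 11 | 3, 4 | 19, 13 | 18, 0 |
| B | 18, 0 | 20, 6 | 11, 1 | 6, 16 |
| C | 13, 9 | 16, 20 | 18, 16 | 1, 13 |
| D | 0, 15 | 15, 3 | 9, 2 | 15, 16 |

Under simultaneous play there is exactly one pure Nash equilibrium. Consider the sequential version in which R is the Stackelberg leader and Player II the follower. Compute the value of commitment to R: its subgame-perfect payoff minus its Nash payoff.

0

Backward induction with R moving first.
- A: BR = Y, leader payoff 19.
- B: BR = Z, leader payoff 6.
- C: BR = X, leader payoff 16.
- D: BR = Z, leader payoff 15.
Maximizing over 19, 6, 16, 15, R chooses A. Subgame-perfect outcome: (A, Y) with payoffs (19, 13).
Under simultaneous play:
R's best replies: W→B; X→B; Y→A; Z→A.
Player II's best replies: A→Y; B→Z; C→X; D→Z.
Only (A, Y) has each player best-responding; Nash payoffs (19, 13).
R's commitment gain: 19 − 19 = 0.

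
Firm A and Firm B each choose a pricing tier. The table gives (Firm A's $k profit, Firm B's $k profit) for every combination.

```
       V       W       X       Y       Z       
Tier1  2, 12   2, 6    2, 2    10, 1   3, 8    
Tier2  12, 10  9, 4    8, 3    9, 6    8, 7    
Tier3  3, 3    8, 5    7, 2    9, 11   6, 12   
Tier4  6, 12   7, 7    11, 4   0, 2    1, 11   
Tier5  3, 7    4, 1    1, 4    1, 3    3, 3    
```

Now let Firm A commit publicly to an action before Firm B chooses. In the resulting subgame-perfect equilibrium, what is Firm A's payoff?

12

Solve by backward induction (Firm A leads).
- Tier1: BR = V, leader payoff 2.
- Tier2: BR = V, leader payoff 12.
- Tier3: BR = Z, leader payoff 6.
- Tier4: BR = V, leader payoff 6.
- Tier5: BR = V, leader payoff 3.
Among 2, 12, 6, 6, 3, the best is 12 at Tier2. Subgame-perfect outcome: (Tier2, V) with payoffs (12, 10).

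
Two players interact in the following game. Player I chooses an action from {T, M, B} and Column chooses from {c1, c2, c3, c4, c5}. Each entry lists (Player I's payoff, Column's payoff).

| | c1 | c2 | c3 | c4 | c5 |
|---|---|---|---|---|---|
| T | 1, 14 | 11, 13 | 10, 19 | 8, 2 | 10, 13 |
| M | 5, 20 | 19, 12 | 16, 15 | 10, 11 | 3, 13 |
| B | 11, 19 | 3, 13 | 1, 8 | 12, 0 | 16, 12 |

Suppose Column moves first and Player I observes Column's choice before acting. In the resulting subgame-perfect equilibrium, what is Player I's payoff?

Solve by backward induction (Column leads).
- c1 → Player I plays B (best of 1, 5, 11); Column gets 19.
- c2 → Player I plays M (best of 11, 19, 3); Column gets 12.
- c3 → Player I plays M (best of 10, 16, 1); Column gets 15.
- c4 → Player I plays B (best of 8, 10, 12); Column gets 0.
- c5 → Player I plays B (best of 10, 3, 16); Column gets 12.
Maximizing over 19, 12, 15, 0, 12, Column chooses c1. Subgame-perfect outcome: (B, c1) with payoffs (11, 19).

11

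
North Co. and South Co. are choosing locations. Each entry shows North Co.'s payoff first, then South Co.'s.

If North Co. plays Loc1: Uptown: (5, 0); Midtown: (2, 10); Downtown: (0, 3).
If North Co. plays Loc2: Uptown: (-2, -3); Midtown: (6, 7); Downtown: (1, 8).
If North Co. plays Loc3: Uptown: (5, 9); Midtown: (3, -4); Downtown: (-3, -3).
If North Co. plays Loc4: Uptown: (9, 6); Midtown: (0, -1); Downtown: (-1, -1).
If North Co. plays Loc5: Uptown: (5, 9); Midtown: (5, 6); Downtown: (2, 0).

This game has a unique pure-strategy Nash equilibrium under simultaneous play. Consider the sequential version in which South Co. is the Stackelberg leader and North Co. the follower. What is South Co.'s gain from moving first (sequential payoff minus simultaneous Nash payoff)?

1

North Co. best-responds to each possible South Co. move:
- Uptown: North Co. compares 5, -2, 5, 9, 5 and picks Loc4; South Co. would get 6.
- Midtown: North Co. compares 2, 6, 3, 0, 5 and picks Loc2; South Co. would get 7.
- Downtown: North Co. compares 0, 1, -3, -1, 2 and picks Loc5; South Co. would get 0.
Among 6, 7, 0, the best is 7 at Midtown. Subgame-perfect outcome: (Loc2, Midtown) with payoffs (6, 7).
Under simultaneous play:
North Co.'s best replies: Uptown→Loc4; Midtown→Loc2; Downtown→Loc5.
South Co.'s best replies: Loc1→Midtown; Loc2→Downtown; Loc3→Uptown; Loc4→Uptown; Loc5→Uptown.
Only (Loc4, Uptown) has each player best-responding; Nash payoffs (9, 6).
South Co.'s commitment gain: 7 − 6 = 1.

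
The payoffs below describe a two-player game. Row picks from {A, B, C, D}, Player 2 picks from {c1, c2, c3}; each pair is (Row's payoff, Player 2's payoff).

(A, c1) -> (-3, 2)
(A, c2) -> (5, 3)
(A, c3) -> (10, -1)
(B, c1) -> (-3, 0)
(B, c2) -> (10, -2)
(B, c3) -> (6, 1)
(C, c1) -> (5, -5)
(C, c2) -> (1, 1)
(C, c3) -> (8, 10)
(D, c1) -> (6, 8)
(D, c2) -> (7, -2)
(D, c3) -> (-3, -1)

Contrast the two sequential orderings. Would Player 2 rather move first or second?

If Row leads: Player 2's best replies are A→c2, B→c3, C→c3, D→c1; Row's induced payoffs 5, 6, 8, 6; outcome (C, c3), payoffs (8, 10).
If Player 2 leads: Row's best replies are c1→D, c2→B, c3→A; Player 2's induced payoffs 8, -2, -1; outcome (D, c1), payoffs (6, 8).
Player 2 gets 8 moving first and 10 moving second, so Player 2 prefers to move second.

second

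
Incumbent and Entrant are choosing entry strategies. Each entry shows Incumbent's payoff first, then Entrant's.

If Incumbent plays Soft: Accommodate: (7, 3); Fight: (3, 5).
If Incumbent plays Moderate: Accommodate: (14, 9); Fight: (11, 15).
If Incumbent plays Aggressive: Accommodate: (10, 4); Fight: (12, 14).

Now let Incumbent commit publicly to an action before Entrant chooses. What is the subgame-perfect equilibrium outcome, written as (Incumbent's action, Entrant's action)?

(Aggressive, Fight)

Work backward from Entrant's decision.
- Soft: Entrant compares 3, 5 and picks Fight; Incumbent would get 3.
- Moderate: Entrant compares 9, 15 and picks Fight; Incumbent would get 11.
- Aggressive: Entrant compares 4, 14 and picks Fight; Incumbent would get 12.
Among 3, 11, 12, the best is 12 at Aggressive. Subgame-perfect outcome: (Aggressive, Fight) with payoffs (12, 14).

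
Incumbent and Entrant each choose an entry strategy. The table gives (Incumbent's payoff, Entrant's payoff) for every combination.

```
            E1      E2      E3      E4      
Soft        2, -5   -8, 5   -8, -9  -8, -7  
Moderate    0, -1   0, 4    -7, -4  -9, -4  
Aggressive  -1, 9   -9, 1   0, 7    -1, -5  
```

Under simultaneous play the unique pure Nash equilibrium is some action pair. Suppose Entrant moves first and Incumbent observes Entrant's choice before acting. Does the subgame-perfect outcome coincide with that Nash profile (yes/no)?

Work backward from Incumbent's decision.
- E1: Incumbent compares 2, 0, -1 and picks Soft; Entrant would get -5.
- E2: Incumbent compares -8, 0, -9 and picks Moderate; Entrant would get 4.
- E3: Incumbent compares -8, -7, 0 and picks Aggressive; Entrant would get 7.
- E4: Incumbent compares -8, -9, -1 and picks Aggressive; Entrant would get -5.
Among -5, 4, 7, -5, the best is 7 at E3. Subgame-perfect outcome: (Aggressive, E3) with payoffs (0, 7).
For the simultaneous game, intersect best replies.
Incumbent's best replies: E1→Soft; E2→Moderate; E3→Aggressive; E4→Aggressive.
Entrant's best replies: Soft→E2; Moderate→E2; Aggressive→E1.
The unique mutual best reply is (Moderate, E2), giving (0, 4).
Sequential outcome (Aggressive, E3) differs from the Nash profile (Moderate, E2).

no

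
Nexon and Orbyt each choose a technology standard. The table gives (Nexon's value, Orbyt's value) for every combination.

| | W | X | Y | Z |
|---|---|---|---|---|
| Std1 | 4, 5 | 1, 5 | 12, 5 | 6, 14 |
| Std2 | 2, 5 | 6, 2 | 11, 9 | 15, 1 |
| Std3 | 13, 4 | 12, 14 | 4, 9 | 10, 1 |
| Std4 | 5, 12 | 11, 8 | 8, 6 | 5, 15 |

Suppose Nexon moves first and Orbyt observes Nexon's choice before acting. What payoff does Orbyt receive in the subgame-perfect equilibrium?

14

Solve by backward induction (Nexon leads).
- Std1: Orbyt compares 5, 5, 5, 14 and picks Z; Nexon would get 6.
- Std2: Orbyt compares 5, 2, 9, 1 and picks Y; Nexon would get 11.
- Std3: Orbyt compares 4, 14, 9, 1 and picks X; Nexon would get 12.
- Std4: Orbyt compares 12, 8, 6, 15 and picks Z; Nexon would get 5.
Maximizing over 6, 11, 12, 5, Nexon chooses Std3. Subgame-perfect outcome: (Std3, X) with payoffs (12, 14).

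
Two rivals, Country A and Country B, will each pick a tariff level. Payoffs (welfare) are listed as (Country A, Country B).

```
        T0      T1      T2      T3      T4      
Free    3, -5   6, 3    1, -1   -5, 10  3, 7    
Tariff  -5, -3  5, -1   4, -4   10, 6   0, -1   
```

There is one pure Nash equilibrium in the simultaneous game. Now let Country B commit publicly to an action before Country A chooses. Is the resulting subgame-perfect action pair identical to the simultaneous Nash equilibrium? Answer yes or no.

Solve by backward induction (Country B leads).
- T0: BR = Free, leader payoff -5.
- T1: BR = Free, leader payoff 3.
- T2: BR = Tariff, leader payoff -4.
- T3: BR = Tariff, leader payoff 6.
- T4: BR = Free, leader payoff 7.
Maximizing over -5, 3, -4, 6, 7, Country B chooses T4. Subgame-perfect outcome: (Free, T4) with payoffs (3, 7).
For the simultaneous game, intersect best replies.
Country A's best replies: T0→Free; T1→Free; T2→Tariff; T3→Tariff; T4→Free.
Country B's best replies: Free→T3; Tariff→T3.
Only (Tariff, T3) has each player best-responding; Nash payoffs (10, 6).
Sequential outcome (Free, T4) differs from the Nash profile (Tariff, T3).

no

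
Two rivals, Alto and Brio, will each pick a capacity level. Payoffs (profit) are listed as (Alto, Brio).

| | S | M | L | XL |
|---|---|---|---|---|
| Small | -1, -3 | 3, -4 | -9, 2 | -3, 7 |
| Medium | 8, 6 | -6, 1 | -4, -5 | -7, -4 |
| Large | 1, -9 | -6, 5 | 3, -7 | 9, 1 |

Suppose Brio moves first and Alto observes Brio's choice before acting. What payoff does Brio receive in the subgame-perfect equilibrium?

6

Backward induction with Brio moving first.
- S: Alto compares -1, 8, 1 and picks Medium; Brio would get 6.
- M: Alto compares 3, -6, -6 and picks Small; Brio would get -4.
- L: Alto compares -9, -4, 3 and picks Large; Brio would get -7.
- XL: Alto compares -3, -7, 9 and picks Large; Brio would get 1.
Among 6, -4, -7, 1, the best is 6 at S. Subgame-perfect outcome: (Medium, S) with payoffs (8, 6).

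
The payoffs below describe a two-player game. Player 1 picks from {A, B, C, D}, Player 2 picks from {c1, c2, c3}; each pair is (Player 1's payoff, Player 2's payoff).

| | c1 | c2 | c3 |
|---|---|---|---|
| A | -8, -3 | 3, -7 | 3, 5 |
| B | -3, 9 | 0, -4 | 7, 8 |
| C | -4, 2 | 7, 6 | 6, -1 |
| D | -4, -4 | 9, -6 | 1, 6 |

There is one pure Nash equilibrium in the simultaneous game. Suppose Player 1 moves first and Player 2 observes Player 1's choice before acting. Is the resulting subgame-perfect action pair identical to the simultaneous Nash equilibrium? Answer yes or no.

Backward induction with Player 1 moving first.
- A: Player 2 compares -3, -7, 5 and picks c3; Player 1 would get 3.
- B: Player 2 compares 9, -4, 8 and picks c1; Player 1 would get -3.
- C: Player 2 compares 2, 6, -1 and picks c2; Player 1 would get 7.
- D: Player 2 compares -4, -6, 6 and picks c3; Player 1 would get 1.
Player 1's induced payoffs are 3, -3, 7, 1, so Player 1 commits to C. Subgame-perfect outcome: (C, c2) with payoffs (7, 6).
Now find the simultaneous Nash equilibrium.
Player 1's best replies: c1→B; c2→D; c3→B.
Player 2's best replies: A→c3; B→c1; C→c2; D→c3.
Only (B, c1) has each player best-responding; Nash payoffs (-3, 9).
Sequential outcome (C, c2) differs from the Nash profile (B, c1).

no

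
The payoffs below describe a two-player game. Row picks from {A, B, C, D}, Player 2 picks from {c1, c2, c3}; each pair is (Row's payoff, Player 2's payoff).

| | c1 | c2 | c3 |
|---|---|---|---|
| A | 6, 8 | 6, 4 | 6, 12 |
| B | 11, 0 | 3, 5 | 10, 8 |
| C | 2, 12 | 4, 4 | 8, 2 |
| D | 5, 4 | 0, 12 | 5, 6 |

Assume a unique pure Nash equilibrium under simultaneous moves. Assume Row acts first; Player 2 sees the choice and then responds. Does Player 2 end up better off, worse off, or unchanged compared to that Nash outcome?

Solve by backward induction (Row leads).
- A: Player 2 compares 8, 4, 12 and picks c3; Row would get 6.
- B: Player 2 compares 0, 5, 8 and picks c3; Row would get 10.
- C: Player 2 compares 12, 4, 2 and picks c1; Row would get 2.
- D: Player 2 compares 4, 12, 6 and picks c2; Row would get 0.
Row's induced payoffs are 6, 10, 2, 0, so Row commits to B. Subgame-perfect outcome: (B, c3) with payoffs (10, 8).
For the simultaneous game, intersect best replies.
Row's best replies: c1→B; c2→A; c3→B.
Player 2's best replies: A→c3; B→c3; C→c1; D→c2.
The unique mutual best reply is (B, c3), giving (10, 8).
Player 2 earns 8 sequentially versus 8 at the Nash outcome: unchanged.

unchanged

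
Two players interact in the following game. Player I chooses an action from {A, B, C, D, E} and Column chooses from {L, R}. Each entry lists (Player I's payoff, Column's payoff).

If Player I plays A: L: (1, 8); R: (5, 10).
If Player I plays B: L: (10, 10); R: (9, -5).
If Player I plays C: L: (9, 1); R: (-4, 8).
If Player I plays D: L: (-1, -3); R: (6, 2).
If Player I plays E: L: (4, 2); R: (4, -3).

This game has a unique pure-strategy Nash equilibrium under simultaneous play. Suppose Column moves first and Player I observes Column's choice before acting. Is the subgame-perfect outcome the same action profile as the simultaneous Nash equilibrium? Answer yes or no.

Work backward from Player I's decision.
- L: BR = B, leader payoff 10.
- R: BR = B, leader payoff -5.
Among 10, -5, the best is 10 at L. Subgame-perfect outcome: (B, L) with payoffs (10, 10).
For the simultaneous game, intersect best replies.
Player I's best replies: L→B; R→B.
Column's best replies: A→R; B→L; C→R; D→R; E→L.
The unique mutual best reply is (B, L), giving (10, 10).
Sequential outcome (B, L) coincides with the Nash profile (B, L).

yes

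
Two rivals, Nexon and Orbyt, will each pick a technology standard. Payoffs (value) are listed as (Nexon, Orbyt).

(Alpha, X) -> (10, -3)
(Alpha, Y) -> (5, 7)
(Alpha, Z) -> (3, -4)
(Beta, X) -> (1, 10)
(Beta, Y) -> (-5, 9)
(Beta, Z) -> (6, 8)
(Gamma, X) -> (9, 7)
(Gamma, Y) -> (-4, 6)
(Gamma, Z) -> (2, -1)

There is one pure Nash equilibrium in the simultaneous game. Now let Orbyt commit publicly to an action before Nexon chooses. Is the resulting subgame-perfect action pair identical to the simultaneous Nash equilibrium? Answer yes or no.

Nexon best-responds to each possible Orbyt move:
- X: Nexon compares 10, 1, 9 and picks Alpha; Orbyt would get -3.
- Y: Nexon compares 5, -5, -4 and picks Alpha; Orbyt would get 7.
- Z: Nexon compares 3, 6, 2 and picks Beta; Orbyt would get 8.
Orbyt's induced payoffs are -3, 7, 8, so Orbyt commits to Z. Subgame-perfect outcome: (Beta, Z) with payoffs (6, 8).
For the simultaneous game, intersect best replies.
Nexon's best replies: X→Alpha; Y→Alpha; Z→Beta.
Orbyt's best replies: Alpha→Y; Beta→X; Gamma→X.
Only (Alpha, Y) has each player best-responding; Nash payoffs (5, 7).
Sequential outcome (Beta, Z) differs from the Nash profile (Alpha, Y).

no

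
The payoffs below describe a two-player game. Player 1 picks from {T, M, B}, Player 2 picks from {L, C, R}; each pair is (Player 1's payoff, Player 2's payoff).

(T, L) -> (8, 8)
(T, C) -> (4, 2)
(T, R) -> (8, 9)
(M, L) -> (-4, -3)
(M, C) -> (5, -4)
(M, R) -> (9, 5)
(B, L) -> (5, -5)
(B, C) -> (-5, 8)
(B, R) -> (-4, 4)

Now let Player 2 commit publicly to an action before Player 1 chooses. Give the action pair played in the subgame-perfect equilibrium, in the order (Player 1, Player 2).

(T, L)

Player 1 best-responds to each possible Player 2 move:
- L: Player 1 compares 8, -4, 5 and picks T; Player 2 would get 8.
- C: Player 1 compares 4, 5, -5 and picks M; Player 2 would get -4.
- R: Player 1 compares 8, 9, -4 and picks M; Player 2 would get 5.
Among 8, -4, 5, the best is 8 at L. Subgame-perfect outcome: (T, L) with payoffs (8, 8).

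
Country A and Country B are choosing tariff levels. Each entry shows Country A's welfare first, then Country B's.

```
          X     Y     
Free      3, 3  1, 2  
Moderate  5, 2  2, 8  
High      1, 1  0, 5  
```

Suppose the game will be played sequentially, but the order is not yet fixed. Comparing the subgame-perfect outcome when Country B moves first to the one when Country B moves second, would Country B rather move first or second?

first

If Country A leads: Country B's best replies are Free→X, Moderate→Y, High→Y; Country A's induced payoffs 3, 2, 0; outcome (Free, X), payoffs (3, 3).
If Country B leads: Country A's best replies are X→Moderate, Y→Moderate; Country B's induced payoffs 2, 8; outcome (Moderate, Y), payoffs (2, 8).
Country B gets 8 moving first and 3 moving second, so Country B prefers to move first.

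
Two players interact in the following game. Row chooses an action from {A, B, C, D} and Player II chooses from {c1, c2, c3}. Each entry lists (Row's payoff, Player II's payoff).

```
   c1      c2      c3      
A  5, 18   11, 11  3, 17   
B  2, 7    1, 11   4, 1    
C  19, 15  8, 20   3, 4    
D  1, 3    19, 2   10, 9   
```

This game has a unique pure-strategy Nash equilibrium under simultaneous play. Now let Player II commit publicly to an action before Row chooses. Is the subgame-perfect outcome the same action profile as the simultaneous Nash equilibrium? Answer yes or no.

Solve by backward induction (Player II leads).
- c1: Row compares 5, 2, 19, 1 and picks C; Player II would get 15.
- c2: Row compares 11, 1, 8, 19 and picks D; Player II would get 2.
- c3: Row compares 3, 4, 3, 10 and picks D; Player II would get 9.
Maximizing over 15, 2, 9, Player II chooses c1. Subgame-perfect outcome: (C, c1) with payoffs (19, 15).
For the simultaneous game, intersect best replies.
Row's best replies: c1→C; c2→D; c3→D.
Player II's best replies: A→c1; B→c2; C→c2; D→c3.
Only (D, c3) has each player best-responding; Nash payoffs (10, 9).
Sequential outcome (C, c1) differs from the Nash profile (D, c3).

no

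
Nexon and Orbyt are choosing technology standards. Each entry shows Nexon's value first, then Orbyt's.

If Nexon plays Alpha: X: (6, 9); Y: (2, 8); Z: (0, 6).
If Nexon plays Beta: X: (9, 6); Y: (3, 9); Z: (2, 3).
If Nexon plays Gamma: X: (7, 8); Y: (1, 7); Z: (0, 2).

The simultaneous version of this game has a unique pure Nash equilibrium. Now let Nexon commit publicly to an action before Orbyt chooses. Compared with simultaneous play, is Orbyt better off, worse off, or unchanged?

worse off

Orbyt best-responds to each possible Nexon move:
- Alpha: BR = X, leader payoff 6.
- Beta: BR = Y, leader payoff 3.
- Gamma: BR = X, leader payoff 7.
Maximizing over 6, 3, 7, Nexon chooses Gamma. Subgame-perfect outcome: (Gamma, X) with payoffs (7, 8).
For the simultaneous game, intersect best replies.
Nexon's best replies: X→Beta; Y→Beta; Z→Beta.
Orbyt's best replies: Alpha→X; Beta→Y; Gamma→X.
Only (Beta, Y) has each player best-responding; Nash payoffs (3, 9).
Orbyt earns 8 sequentially versus 9 at the Nash outcome: worse off.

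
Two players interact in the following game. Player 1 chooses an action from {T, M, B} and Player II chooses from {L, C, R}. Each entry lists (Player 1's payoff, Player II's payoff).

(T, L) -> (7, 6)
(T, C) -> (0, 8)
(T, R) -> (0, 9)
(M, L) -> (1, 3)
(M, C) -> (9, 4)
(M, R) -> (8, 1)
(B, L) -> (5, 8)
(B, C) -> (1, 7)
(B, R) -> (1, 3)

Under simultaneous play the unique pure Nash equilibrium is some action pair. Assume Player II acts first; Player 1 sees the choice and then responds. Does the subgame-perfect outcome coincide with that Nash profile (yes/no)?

Solve by backward induction (Player II leads).
- L: BR = T, leader payoff 6.
- C: BR = M, leader payoff 4.
- R: BR = M, leader payoff 1.
Maximizing over 6, 4, 1, Player II chooses L. Subgame-perfect outcome: (T, L) with payoffs (7, 6).
Now find the simultaneous Nash equilibrium.
Player 1's best replies: L→T; C→M; R→M.
Player II's best replies: T→R; M→C; B→L.
Only (M, C) has each player best-responding; Nash payoffs (9, 4).
Sequential outcome (T, L) differs from the Nash profile (M, C).

no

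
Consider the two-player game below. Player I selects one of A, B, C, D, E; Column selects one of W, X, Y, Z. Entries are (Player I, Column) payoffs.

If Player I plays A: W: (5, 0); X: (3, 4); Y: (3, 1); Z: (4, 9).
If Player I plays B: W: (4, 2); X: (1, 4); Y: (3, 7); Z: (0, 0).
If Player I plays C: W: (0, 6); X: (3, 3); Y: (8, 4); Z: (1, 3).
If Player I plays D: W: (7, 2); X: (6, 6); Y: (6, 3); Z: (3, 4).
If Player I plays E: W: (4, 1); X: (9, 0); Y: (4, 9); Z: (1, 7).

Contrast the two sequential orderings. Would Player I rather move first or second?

If Player I leads: Column's best replies are A→Z, B→Y, C→W, D→X, E→Y; Player I's induced payoffs 4, 3, 0, 6, 4; outcome (D, X), payoffs (6, 6).
If Column leads: Player I's best replies are W→D, X→E, Y→C, Z→A; Column's induced payoffs 2, 0, 4, 9; outcome (A, Z), payoffs (4, 9).
Player I gets 6 moving first and 4 moving second, so Player I prefers to move first.

first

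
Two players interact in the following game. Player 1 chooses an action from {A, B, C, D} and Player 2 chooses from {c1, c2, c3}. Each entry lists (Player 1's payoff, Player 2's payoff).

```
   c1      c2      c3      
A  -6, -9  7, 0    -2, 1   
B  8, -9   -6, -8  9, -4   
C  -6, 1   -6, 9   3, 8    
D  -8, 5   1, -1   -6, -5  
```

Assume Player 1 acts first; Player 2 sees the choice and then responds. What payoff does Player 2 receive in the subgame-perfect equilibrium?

-4

Backward induction with Player 1 moving first.
- A: BR = c3, leader payoff -2.
- B: BR = c3, leader payoff 9.
- C: BR = c2, leader payoff -6.
- D: BR = c1, leader payoff -8.
Player 1's induced payoffs are -2, 9, -6, -8, so Player 1 commits to B. Subgame-perfect outcome: (B, c3) with payoffs (9, -4).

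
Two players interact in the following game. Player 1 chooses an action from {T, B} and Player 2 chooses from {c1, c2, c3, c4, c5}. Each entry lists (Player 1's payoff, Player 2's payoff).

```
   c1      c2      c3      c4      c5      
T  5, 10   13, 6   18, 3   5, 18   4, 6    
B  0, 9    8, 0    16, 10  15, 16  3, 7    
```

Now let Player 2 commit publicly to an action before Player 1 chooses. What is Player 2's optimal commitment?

Work backward from Player 1's decision.
- c1 → Player 1 plays T (best of 5, 0); Player 2 gets 10.
- c2 → Player 1 plays T (best of 13, 8); Player 2 gets 6.
- c3 → Player 1 plays T (best of 18, 16); Player 2 gets 3.
- c4 → Player 1 plays B (best of 5, 15); Player 2 gets 16.
- c5 → Player 1 plays T (best of 4, 3); Player 2 gets 6.
Among 10, 6, 3, 16, 6, the best is 16 at c4. Subgame-perfect outcome: (B, c4) with payoffs (15, 16).

c4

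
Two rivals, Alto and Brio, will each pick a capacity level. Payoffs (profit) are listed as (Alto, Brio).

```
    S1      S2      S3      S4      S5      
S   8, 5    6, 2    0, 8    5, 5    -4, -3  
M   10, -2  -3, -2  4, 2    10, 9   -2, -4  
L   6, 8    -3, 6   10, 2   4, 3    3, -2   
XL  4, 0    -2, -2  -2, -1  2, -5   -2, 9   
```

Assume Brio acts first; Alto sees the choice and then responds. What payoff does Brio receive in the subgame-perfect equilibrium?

Solve by backward induction (Brio leads).
- S1: BR = M, leader payoff -2.
- S2: BR = S, leader payoff 2.
- S3: BR = L, leader payoff 2.
- S4: BR = M, leader payoff 9.
- S5: BR = L, leader payoff -2.
Maximizing over -2, 2, 2, 9, -2, Brio chooses S4. Subgame-perfect outcome: (M, S4) with payoffs (10, 9).

9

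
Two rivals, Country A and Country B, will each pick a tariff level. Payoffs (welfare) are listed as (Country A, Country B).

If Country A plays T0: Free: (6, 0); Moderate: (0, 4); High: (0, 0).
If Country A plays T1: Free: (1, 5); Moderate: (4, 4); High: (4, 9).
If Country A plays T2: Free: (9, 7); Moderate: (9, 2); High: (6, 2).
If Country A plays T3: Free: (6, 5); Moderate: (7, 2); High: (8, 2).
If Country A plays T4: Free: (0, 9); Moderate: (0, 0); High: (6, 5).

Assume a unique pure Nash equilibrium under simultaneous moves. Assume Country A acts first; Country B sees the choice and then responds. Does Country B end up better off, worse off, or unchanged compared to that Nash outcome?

Country B best-responds to each possible Country A move:
- T0: BR = Moderate, leader payoff 0.
- T1: BR = High, leader payoff 4.
- T2: BR = Free, leader payoff 9.
- T3: BR = Free, leader payoff 6.
- T4: BR = Free, leader payoff 0.
Country A's induced payoffs are 0, 4, 9, 6, 0, so Country A commits to T2. Subgame-perfect outcome: (T2, Free) with payoffs (9, 7).
For the simultaneous game, intersect best replies.
Country A's best replies: Free→T2; Moderate→T2; High→T3.
Country B's best replies: T0→Moderate; T1→High; T2→Free; T3→Free; T4→Free.
Only (T2, Free) has each player best-responding; Nash payoffs (9, 7).
Country B earns 7 sequentially versus 7 at the Nash outcome: unchanged.

unchanged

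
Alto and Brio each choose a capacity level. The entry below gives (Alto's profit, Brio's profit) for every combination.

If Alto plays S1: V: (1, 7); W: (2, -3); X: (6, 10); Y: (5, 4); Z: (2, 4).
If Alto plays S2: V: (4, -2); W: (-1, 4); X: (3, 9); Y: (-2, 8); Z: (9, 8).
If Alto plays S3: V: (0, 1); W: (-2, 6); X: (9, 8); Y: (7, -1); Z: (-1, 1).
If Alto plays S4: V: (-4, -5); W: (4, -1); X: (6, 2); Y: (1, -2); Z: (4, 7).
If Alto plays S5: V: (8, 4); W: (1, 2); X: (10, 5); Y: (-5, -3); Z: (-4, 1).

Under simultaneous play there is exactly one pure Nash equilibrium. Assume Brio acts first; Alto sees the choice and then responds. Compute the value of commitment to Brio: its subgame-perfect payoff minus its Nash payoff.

3

Work backward from Alto's decision.
- V → Alto plays S5 (best of 1, 4, 0, -4, 8); Brio gets 4.
- W → Alto plays S4 (best of 2, -1, -2, 4, 1); Brio gets -1.
- X → Alto plays S5 (best of 6, 3, 9, 6, 10); Brio gets 5.
- Y → Alto plays S3 (best of 5, -2, 7, 1, -5); Brio gets -1.
- Z → Alto plays S2 (best of 2, 9, -1, 4, -4); Brio gets 8.
Among 4, -1, 5, -1, 8, the best is 8 at Z. Subgame-perfect outcome: (S2, Z) with payoffs (9, 8).
Under simultaneous play:
Alto's best replies: V→S5; W→S4; X→S5; Y→S3; Z→S2.
Brio's best replies: S1→X; S2→X; S3→X; S4→Z; S5→X.
Only (S5, X) has each player best-responding; Nash payoffs (10, 5).
Brio's commitment gain: 8 − 5 = 3.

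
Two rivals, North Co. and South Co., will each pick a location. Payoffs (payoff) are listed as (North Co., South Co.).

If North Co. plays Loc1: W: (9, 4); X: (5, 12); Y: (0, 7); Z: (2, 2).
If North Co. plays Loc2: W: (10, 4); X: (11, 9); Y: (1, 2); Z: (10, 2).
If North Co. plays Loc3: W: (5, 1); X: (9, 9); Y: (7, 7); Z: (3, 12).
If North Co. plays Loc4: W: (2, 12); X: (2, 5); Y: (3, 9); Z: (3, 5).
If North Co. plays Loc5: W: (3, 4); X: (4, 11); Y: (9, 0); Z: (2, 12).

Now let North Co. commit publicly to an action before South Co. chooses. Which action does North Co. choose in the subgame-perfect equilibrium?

Solve by backward induction (North Co. leads).
- Loc1: South Co. compares 4, 12, 7, 2 and picks X; North Co. would get 5.
- Loc2: South Co. compares 4, 9, 2, 2 and picks X; North Co. would get 11.
- Loc3: South Co. compares 1, 9, 7, 12 and picks Z; North Co. would get 3.
- Loc4: South Co. compares 12, 5, 9, 5 and picks W; North Co. would get 2.
- Loc5: South Co. compares 4, 11, 0, 12 and picks Z; North Co. would get 2.
Maximizing over 5, 11, 3, 2, 2, North Co. chooses Loc2. Subgame-perfect outcome: (Loc2, X) with payoffs (11, 9).

Loc2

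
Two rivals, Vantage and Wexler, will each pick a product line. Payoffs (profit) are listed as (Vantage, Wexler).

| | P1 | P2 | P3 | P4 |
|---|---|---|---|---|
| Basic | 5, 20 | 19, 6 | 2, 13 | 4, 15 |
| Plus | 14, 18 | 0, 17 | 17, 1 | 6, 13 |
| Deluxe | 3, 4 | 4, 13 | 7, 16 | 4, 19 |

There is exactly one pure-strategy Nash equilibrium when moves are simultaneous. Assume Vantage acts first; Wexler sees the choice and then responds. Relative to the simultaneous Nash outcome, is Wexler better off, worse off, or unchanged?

Wexler best-responds to each possible Vantage move:
- Basic: BR = P1, leader payoff 5.
- Plus: BR = P1, leader payoff 14.
- Deluxe: BR = P4, leader payoff 4.
Vantage's induced payoffs are 5, 14, 4, so Vantage commits to Plus. Subgame-perfect outcome: (Plus, P1) with payoffs (14, 18).
Under simultaneous play:
Vantage's best replies: P1→Plus; P2→Basic; P3→Plus; P4→Plus.
Wexler's best replies: Basic→P1; Plus→P1; Deluxe→P4.
The unique mutual best reply is (Plus, P1), giving (14, 18).
Wexler earns 18 sequentially versus 18 at the Nash outcome: unchanged.

unchanged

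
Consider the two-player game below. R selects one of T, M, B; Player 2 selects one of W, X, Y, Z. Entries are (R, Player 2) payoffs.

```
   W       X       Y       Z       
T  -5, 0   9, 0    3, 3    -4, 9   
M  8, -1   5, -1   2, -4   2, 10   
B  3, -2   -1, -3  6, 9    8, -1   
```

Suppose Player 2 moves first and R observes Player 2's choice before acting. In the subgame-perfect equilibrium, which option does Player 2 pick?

Solve by backward induction (Player 2 leads).
- W: R compares -5, 8, 3 and picks M; Player 2 would get -1.
- X: R compares 9, 5, -1 and picks T; Player 2 would get 0.
- Y: R compares 3, 2, 6 and picks B; Player 2 would get 9.
- Z: R compares -4, 2, 8 and picks B; Player 2 would get -1.
Maximizing over -1, 0, 9, -1, Player 2 chooses Y. Subgame-perfect outcome: (B, Y) with payoffs (6, 9).

Y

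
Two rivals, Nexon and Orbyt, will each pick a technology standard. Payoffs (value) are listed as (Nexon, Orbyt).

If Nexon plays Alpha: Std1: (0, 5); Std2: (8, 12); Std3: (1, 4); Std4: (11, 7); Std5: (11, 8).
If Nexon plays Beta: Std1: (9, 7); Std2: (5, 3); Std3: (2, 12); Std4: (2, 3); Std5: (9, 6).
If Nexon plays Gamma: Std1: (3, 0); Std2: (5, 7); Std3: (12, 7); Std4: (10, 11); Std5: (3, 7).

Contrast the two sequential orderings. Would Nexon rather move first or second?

first

If Nexon leads: Orbyt's best replies are Alpha→Std2, Beta→Std3, Gamma→Std4; Nexon's induced payoffs 8, 2, 10; outcome (Gamma, Std4), payoffs (10, 11).
If Orbyt leads: Nexon's best replies are Std1→Beta, Std2→Alpha, Std3→Gamma, Std4→Alpha, Std5→Alpha; Orbyt's induced payoffs 7, 12, 7, 7, 8; outcome (Alpha, Std2), payoffs (8, 12).
Nexon gets 10 moving first and 8 moving second, so Nexon prefers to move first.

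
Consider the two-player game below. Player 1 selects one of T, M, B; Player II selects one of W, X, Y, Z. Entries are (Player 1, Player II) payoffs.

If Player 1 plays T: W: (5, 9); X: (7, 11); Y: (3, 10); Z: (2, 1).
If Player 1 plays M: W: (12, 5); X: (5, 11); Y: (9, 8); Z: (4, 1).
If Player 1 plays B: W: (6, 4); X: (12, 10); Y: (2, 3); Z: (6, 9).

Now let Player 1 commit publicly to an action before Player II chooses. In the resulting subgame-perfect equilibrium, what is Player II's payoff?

10

Backward induction with Player 1 moving first.
- T → Player II plays X (best of 9, 11, 10, 1); Player 1 gets 7.
- M → Player II plays X (best of 5, 11, 8, 1); Player 1 gets 5.
- B → Player II plays X (best of 4, 10, 3, 9); Player 1 gets 12.
Maximizing over 7, 5, 12, Player 1 chooses B. Subgame-perfect outcome: (B, X) with payoffs (12, 10).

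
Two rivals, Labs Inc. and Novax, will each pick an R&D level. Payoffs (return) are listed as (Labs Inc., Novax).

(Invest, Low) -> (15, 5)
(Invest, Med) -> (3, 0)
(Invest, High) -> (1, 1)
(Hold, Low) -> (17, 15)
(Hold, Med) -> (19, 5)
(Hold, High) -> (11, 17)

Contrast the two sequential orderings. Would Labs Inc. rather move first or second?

first

If Labs Inc. leads: Novax's best replies are Invest→Low, Hold→High; Labs Inc.'s induced payoffs 15, 11; outcome (Invest, Low), payoffs (15, 5).
If Novax leads: Labs Inc.'s best replies are Low→Hold, Med→Hold, High→Hold; Novax's induced payoffs 15, 5, 17; outcome (Hold, High), payoffs (11, 17).
Labs Inc. gets 15 moving first and 11 moving second, so Labs Inc. prefers to move first.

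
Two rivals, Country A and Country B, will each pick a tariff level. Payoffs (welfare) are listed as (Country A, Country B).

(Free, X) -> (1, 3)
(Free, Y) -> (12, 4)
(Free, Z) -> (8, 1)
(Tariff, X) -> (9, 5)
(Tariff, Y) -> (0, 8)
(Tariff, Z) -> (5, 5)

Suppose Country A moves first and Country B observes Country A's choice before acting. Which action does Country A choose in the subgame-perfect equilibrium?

Backward induction with Country A moving first.
- Free: BR = Y, leader payoff 12.
- Tariff: BR = Y, leader payoff 0.
Among 12, 0, the best is 12 at Free. Subgame-perfect outcome: (Free, Y) with payoffs (12, 4).

Free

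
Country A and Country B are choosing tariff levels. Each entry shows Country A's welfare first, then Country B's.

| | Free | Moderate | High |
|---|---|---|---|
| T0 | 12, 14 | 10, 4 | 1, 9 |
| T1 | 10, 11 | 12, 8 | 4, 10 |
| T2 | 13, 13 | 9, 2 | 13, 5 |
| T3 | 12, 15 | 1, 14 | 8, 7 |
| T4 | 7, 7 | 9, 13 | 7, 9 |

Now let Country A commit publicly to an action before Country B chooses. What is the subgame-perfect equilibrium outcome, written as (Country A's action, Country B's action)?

(T2, Free)

Country B best-responds to each possible Country A move:
- T0: BR = Free, leader payoff 12.
- T1: BR = Free, leader payoff 10.
- T2: BR = Free, leader payoff 13.
- T3: BR = Free, leader payoff 12.
- T4: BR = Moderate, leader payoff 9.
Among 12, 10, 13, 12, 9, the best is 13 at T2. Subgame-perfect outcome: (T2, Free) with payoffs (13, 13).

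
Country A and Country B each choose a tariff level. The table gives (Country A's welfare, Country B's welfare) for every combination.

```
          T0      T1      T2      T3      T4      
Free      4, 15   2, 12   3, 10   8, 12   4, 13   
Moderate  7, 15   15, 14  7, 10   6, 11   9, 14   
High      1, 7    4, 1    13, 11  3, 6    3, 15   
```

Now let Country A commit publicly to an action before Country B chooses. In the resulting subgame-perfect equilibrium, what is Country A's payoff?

7

Backward induction with Country A moving first.
- Free → Country B plays T0 (best of 15, 12, 10, 12, 13); Country A gets 4.
- Moderate → Country B plays T0 (best of 15, 14, 10, 11, 14); Country A gets 7.
- High → Country B plays T4 (best of 7, 1, 11, 6, 15); Country A gets 3.
Maximizing over 4, 7, 3, Country A chooses Moderate. Subgame-perfect outcome: (Moderate, T0) with payoffs (7, 15).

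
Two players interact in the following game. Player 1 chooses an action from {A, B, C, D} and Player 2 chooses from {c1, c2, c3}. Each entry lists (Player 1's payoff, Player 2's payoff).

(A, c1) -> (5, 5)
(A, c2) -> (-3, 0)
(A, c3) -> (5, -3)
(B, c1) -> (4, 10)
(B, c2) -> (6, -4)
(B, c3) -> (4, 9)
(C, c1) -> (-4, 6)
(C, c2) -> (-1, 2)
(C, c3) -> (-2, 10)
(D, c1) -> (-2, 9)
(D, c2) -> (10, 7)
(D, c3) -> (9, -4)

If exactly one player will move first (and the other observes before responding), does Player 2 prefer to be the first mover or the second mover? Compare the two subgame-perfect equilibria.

first

If Player 1 leads: Player 2's best replies are A→c1, B→c1, C→c3, D→c1; Player 1's induced payoffs 5, 4, -2, -2; outcome (A, c1), payoffs (5, 5).
If Player 2 leads: Player 1's best replies are c1→A, c2→D, c3→D; Player 2's induced payoffs 5, 7, -4; outcome (D, c2), payoffs (10, 7).
Player 2 gets 7 moving first and 5 moving second, so Player 2 prefers to move first.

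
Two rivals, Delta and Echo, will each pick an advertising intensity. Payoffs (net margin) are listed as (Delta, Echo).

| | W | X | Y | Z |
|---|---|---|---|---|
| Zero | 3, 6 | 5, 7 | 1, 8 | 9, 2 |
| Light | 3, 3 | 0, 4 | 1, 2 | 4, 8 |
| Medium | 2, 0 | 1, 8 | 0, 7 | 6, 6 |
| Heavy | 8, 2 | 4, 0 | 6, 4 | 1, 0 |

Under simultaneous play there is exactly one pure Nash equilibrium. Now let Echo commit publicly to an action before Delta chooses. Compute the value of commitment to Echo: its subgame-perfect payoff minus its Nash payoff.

Solve by backward induction (Echo leads).
- W → Delta plays Heavy (best of 3, 3, 2, 8); Echo gets 2.
- X → Delta plays Zero (best of 5, 0, 1, 4); Echo gets 7.
- Y → Delta plays Heavy (best of 1, 1, 0, 6); Echo gets 4.
- Z → Delta plays Zero (best of 9, 4, 6, 1); Echo gets 2.
Among 2, 7, 4, 2, the best is 7 at X. Subgame-perfect outcome: (Zero, X) with payoffs (5, 7).
For the simultaneous game, intersect best replies.
Delta's best replies: W→Heavy; X→Zero; Y→Heavy; Z→Zero.
Echo's best replies: Zero→Y; Light→Z; Medium→X; Heavy→Y.
The unique mutual best reply is (Heavy, Y), giving (6, 4).
Echo's commitment gain: 7 − 4 = 3.

3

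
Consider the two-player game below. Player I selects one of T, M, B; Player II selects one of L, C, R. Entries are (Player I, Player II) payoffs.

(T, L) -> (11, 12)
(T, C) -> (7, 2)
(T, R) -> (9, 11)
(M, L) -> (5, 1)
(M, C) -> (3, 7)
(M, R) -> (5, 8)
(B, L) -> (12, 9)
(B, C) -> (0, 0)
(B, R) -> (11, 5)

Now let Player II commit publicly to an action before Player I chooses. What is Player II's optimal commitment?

L

Work backward from Player I's decision.
- L: BR = B, leader payoff 9.
- C: BR = T, leader payoff 2.
- R: BR = B, leader payoff 5.
Maximizing over 9, 2, 5, Player II chooses L. Subgame-perfect outcome: (B, L) with payoffs (12, 9).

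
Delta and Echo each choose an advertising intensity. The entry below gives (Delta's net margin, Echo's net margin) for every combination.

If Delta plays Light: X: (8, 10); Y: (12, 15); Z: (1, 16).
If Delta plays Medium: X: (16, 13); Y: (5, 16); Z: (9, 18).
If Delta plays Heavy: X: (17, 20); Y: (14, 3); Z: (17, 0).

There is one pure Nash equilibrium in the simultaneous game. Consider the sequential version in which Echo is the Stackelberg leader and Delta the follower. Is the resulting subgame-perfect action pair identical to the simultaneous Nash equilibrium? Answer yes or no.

yes

Delta best-responds to each possible Echo move:
- X: Delta compares 8, 16, 17 and picks Heavy; Echo would get 20.
- Y: Delta compares 12, 5, 14 and picks Heavy; Echo would get 3.
- Z: Delta compares 1, 9, 17 and picks Heavy; Echo would get 0.
Among 20, 3, 0, the best is 20 at X. Subgame-perfect outcome: (Heavy, X) with payoffs (17, 20).
Now find the simultaneous Nash equilibrium.
Delta's best replies: X→Heavy; Y→Heavy; Z→Heavy.
Echo's best replies: Light→Z; Medium→Z; Heavy→X.
The unique mutual best reply is (Heavy, X), giving (17, 20).
Sequential outcome (Heavy, X) coincides with the Nash profile (Heavy, X).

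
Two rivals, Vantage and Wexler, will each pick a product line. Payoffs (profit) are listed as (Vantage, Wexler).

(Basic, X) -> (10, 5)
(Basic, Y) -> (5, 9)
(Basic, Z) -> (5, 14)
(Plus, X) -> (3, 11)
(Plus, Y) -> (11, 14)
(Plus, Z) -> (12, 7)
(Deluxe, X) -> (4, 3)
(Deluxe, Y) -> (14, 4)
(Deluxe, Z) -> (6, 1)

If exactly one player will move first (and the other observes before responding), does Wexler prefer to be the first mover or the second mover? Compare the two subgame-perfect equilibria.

If Vantage leads: Wexler's best replies are Basic→Z, Plus→Y, Deluxe→Y; Vantage's induced payoffs 5, 11, 14; outcome (Deluxe, Y), payoffs (14, 4).
If Wexler leads: Vantage's best replies are X→Basic, Y→Deluxe, Z→Plus; Wexler's induced payoffs 5, 4, 7; outcome (Plus, Z), payoffs (12, 7).
Wexler gets 7 moving first and 4 moving second, so Wexler prefers to move first.

first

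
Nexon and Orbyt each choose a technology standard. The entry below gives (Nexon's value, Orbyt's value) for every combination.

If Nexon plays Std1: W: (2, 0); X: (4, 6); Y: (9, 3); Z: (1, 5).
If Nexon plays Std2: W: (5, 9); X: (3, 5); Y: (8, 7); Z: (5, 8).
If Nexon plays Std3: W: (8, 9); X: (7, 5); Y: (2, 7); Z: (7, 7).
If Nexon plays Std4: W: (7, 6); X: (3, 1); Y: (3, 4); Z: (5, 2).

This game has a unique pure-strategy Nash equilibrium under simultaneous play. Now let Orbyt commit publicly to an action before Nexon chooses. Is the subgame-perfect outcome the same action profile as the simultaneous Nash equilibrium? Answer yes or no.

yes

Backward induction with Orbyt moving first.
- W: BR = Std3, leader payoff 9.
- X: BR = Std3, leader payoff 5.
- Y: BR = Std1, leader payoff 3.
- Z: BR = Std3, leader payoff 7.
Orbyt's induced payoffs are 9, 5, 3, 7, so Orbyt commits to W. Subgame-perfect outcome: (Std3, W) with payoffs (8, 9).
Now find the simultaneous Nash equilibrium.
Nexon's best replies: W→Std3; X→Std3; Y→Std1; Z→Std3.
Orbyt's best replies: Std1→X; Std2→W; Std3→W; Std4→W.
Only (Std3, W) has each player best-responding; Nash payoffs (8, 9).
Sequential outcome (Std3, W) coincides with the Nash profile (Std3, W).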